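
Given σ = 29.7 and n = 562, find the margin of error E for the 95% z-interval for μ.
Margin of error = 2.46

Margin of error = z* · σ/√n
= 1.960 · 29.7/√562
= 1.960 · 29.7/23.7065
= 2.46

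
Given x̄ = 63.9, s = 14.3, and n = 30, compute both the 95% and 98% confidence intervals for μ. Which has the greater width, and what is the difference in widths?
98% CI is wider by 2.18

df = 29
95% CI: t* = 2.045, (58.56, 69.24), width = 2 · t* · s/√n = 10.68
98% CI: t* = 2.462, (57.47, 70.33), width = 2 · t* · s/√n = 12.86

The 98% CI is wider by 12.86 - 10.68 = 2.18.
Higher confidence requires a wider interval.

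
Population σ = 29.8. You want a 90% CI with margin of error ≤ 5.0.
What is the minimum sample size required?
n ≥ 97

For margin E ≤ 5.0:
n ≥ (z* · σ / E)²
n ≥ (1.645 · 29.8 / 5.0)²
n ≥ 96.12

Minimum n = 97 (rounding up)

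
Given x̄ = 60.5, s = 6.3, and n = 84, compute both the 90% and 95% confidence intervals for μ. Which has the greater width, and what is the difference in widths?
95% CI is wider by 0.44

df = 83
90% CI: t* = 1.663, (59.36, 61.64), width = 2 · t* · s/√n = 2.29
95% CI: t* = 1.989, (59.13, 61.87), width = 2 · t* · s/√n = 2.73

The 95% CI is wider by 2.73 - 2.29 = 0.44.
Higher confidence requires a wider interval.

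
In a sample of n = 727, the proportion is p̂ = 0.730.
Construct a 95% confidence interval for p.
(0.698, 0.762)

Proportion CI:
SE = √(p̂(1-p̂)/n) = √(0.730 · 0.270 / 727) = 0.01647

z* = 1.960
Margin = z* · SE = 1.960 · 0.01647 = 0.0323

CI: 0.730 ± 0.0323 = (0.698, 0.762)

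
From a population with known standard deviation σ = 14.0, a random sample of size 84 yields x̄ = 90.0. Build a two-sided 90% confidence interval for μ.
(87.49, 92.51)

z-interval (σ known):
z* = 1.645 for 90% confidence

Margin of error = z* · σ/√n = 1.645 · 14.0/√84 = 2.51

CI: (90.0 - 2.51, 90.0 + 2.51) = (87.49, 92.51)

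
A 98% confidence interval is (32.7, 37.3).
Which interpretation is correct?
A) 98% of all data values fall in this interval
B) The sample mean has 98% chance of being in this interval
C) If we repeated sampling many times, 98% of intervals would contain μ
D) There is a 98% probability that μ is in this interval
C

A) Wrong — a CI is about the parameter μ, not individual data values.
B) Wrong — x̄ is observed and sits in the interval by construction.
C) Correct — this is the frequentist long-run coverage interpretation.
D) Wrong — μ is fixed; the randomness lives in the interval, not in μ.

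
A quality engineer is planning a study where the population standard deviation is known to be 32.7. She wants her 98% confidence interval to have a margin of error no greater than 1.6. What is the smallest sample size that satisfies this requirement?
n ≥ 2260

For margin E ≤ 1.6:
n ≥ (z* · σ / E)²
n ≥ (2.326 · 32.7 / 1.6)²
n ≥ 2259.83

Minimum n = 2260 (rounding up)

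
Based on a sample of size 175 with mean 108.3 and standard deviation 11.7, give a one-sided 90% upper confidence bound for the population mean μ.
μ ≤ 109.44

Upper bound (one-sided):
t* = 1.286 (one-sided for 90%)
Upper bound = x̄ + t* · s/√n = 108.3 + 1.286 · 11.7/√175 = 109.44

We are 90% confident that μ ≤ 109.44.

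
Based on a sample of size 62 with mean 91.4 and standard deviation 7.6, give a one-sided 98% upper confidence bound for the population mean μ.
μ ≤ 93.43

Upper bound (one-sided):
t* = 2.099 (one-sided for 98%)
Upper bound = x̄ + t* · s/√n = 91.4 + 2.099 · 7.6/√62 = 93.43

We are 98% confident that μ ≤ 93.43.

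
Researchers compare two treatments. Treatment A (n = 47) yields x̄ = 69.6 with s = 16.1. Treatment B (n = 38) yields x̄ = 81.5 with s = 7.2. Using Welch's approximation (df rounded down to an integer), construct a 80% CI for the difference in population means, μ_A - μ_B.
(-15.30, -8.50)

Difference: x̄₁ - x̄₂ = -11.90
SE = √(s₁²/n₁ + s₂²/n₂) = √(16.1²/47 + 7.2²/38) = 2.6228
df = 66.51 → 66 (Welch–Satterthwaite, rounded down)
t* = 1.295

CI: -11.90 ± 1.295 · 2.6228 = -11.90 ± 3.40 = (-15.30, -8.50)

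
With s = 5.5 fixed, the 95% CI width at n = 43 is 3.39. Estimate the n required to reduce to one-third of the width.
n ≈ 387

CI width ∝ 1/√n
To reduce width by factor 3, need √n to grow by 3 → need 3² = 9 times as many samples.

Current: n = 43, width = 3.39
New: n = 387, width ≈ 1.10

Width reduced by factor of 3.39/1.10 = 3.08.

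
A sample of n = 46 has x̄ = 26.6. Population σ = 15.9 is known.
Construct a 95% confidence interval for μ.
(22.01, 31.19)

z-interval (σ known):
z* = 1.960 for 95% confidence

Margin of error = z* · σ/√n = 1.960 · 15.9/√46 = 4.59

CI: (26.6 - 4.59, 26.6 + 4.59) = (22.01, 31.19)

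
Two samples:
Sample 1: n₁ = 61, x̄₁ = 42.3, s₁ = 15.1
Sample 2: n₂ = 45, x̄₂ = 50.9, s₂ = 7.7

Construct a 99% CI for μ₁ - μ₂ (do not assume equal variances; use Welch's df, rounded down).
(-14.51, -2.69)

Difference: x̄₁ - x̄₂ = -8.60
SE = √(s₁²/n₁ + s₂²/n₂) = √(15.1²/61 + 7.7²/45) = 2.2484
df = 93.85 → 93 (Welch–Satterthwaite, rounded down)
t* = 2.630

CI: -8.60 ± 2.630 · 2.2484 = -8.60 ± 5.91 = (-14.51, -2.69)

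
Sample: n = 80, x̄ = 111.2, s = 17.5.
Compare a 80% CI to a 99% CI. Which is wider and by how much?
99% CI is wider by 5.27

df = 79
80% CI: t* = 1.292, (108.67, 113.73), width = 2 · t* · s/√n = 5.06
99% CI: t* = 2.640, (106.03, 116.37), width = 2 · t* · s/√n = 10.33

The 99% CI is wider by 10.33 - 5.06 = 5.27.
Higher confidence requires a wider interval.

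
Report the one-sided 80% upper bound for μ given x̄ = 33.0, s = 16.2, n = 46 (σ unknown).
μ ≤ 35.03

Upper bound (one-sided):
t* = 0.850 (one-sided for 80%)
Upper bound = x̄ + t* · s/√n = 33.0 + 0.850 · 16.2/√46 = 35.03

We are 80% confident that μ ≤ 35.03.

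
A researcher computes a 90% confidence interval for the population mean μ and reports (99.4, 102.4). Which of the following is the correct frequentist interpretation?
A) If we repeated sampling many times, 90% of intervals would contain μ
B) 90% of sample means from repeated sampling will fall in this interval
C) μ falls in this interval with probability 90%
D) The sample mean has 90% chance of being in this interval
A

A) Correct — this is the frequentist long-run coverage interpretation.
B) Wrong — coverage applies to intervals containing μ, not to future x̄ values.
C) Wrong — μ is fixed; the randomness lives in the interval, not in μ.
D) Wrong — x̄ is observed and sits in the interval by construction.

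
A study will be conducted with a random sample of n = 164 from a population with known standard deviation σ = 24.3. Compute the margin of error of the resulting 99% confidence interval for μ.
Margin of error = 4.89

Margin of error = z* · σ/√n
= 2.576 · 24.3/√164
= 2.576 · 24.3/12.8062
= 4.89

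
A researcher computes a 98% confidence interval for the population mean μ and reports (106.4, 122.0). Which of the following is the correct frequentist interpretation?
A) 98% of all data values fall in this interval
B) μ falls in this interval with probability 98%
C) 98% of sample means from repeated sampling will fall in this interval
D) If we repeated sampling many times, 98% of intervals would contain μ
D

A) Wrong — a CI is about the parameter μ, not individual data values.
B) Wrong — μ is fixed; the randomness lives in the interval, not in μ.
C) Wrong — coverage applies to intervals containing μ, not to future x̄ values.
D) Correct — this is the frequentist long-run coverage interpretation.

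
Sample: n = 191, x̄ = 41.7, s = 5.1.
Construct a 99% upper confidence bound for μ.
μ ≤ 42.57

Upper bound (one-sided):
t* = 2.346 (one-sided for 99%)
Upper bound = x̄ + t* · s/√n = 41.7 + 2.346 · 5.1/√191 = 42.57

We are 99% confident that μ ≤ 42.57.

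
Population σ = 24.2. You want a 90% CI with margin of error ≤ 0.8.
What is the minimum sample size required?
n ≥ 2477

For margin E ≤ 0.8:
n ≥ (z* · σ / E)²
n ≥ (1.645 · 24.2 / 0.8)²
n ≥ 2476.18

Minimum n = 2477 (rounding up)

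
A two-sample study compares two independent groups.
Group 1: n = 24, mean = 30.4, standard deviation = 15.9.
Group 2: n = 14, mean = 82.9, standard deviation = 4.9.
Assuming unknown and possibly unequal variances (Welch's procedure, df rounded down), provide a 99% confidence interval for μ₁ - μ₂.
(-62.15, -42.85)

Difference: x̄₁ - x̄₂ = -52.50
SE = √(s₁²/n₁ + s₂²/n₂) = √(15.9²/24 + 4.9²/14) = 3.4998
df = 29.71 → 29 (Welch–Satterthwaite, rounded down)
t* = 2.756

CI: -52.50 ± 2.756 · 3.4998 = -52.50 ± 9.65 = (-62.15, -42.85)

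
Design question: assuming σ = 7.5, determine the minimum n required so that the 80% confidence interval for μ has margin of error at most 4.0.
n ≥ 6

For margin E ≤ 4.0:
n ≥ (z* · σ / E)²
n ≥ (1.282 · 7.5 / 4.0)²
n ≥ 5.78

Minimum n = 6 (rounding up)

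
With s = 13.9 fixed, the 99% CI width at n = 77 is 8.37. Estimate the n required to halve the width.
n ≈ 308

CI width ∝ 1/√n
To reduce width by factor 2, need √n to grow by 2 → need 2² = 4 times as many samples.

Current: n = 77, width = 8.37
New: n = 308, width ≈ 4.11

Width reduced by factor of 8.37/4.11 = 2.04.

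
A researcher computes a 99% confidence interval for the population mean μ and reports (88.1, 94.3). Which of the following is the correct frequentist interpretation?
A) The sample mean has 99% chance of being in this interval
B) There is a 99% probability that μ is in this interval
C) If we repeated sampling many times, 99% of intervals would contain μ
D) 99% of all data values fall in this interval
C

A) Wrong — x̄ is observed and sits in the interval by construction.
B) Wrong — μ is fixed; the randomness lives in the interval, not in μ.
C) Correct — this is the frequentist long-run coverage interpretation.
D) Wrong — a CI is about the parameter μ, not individual data values.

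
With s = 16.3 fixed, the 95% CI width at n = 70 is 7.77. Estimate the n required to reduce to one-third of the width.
n ≈ 630

CI width ∝ 1/√n
To reduce width by factor 3, need √n to grow by 3 → need 3² = 9 times as many samples.

Current: n = 70, width = 7.77
New: n = 630, width ≈ 2.55

Width reduced by factor of 7.77/2.55 = 3.05.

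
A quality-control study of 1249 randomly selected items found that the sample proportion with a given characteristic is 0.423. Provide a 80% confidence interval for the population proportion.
(0.405, 0.441)

Proportion CI:
SE = √(p̂(1-p̂)/n) = √(0.423 · 0.577 / 1249) = 0.01398

z* = 1.282
Margin = z* · SE = 1.282 · 0.01398 = 0.0179

CI: 0.423 ± 0.0179 = (0.405, 0.441)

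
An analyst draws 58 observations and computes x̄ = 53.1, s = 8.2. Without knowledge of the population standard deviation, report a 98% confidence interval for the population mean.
(50.52, 55.68)

t-interval (σ unknown):
df = n - 1 = 57
t* = 2.394 for 98% confidence

Margin of error = t* · s/√n = 2.394 · 8.2/√58 = 2.58

CI: (50.52, 55.68)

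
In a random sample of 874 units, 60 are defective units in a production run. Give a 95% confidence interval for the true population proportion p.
(0.052, 0.085)

Proportion CI:
p̂ = 60/874 = 0.06865
SE = √(p̂(1-p̂)/n) = √(0.06865 · 0.93135 / 874) = 0.00855

z* = 1.960
Margin = z* · SE = 1.960 · 0.00855 = 0.0168

CI: 0.06865 ± 0.0168 = (0.052, 0.085)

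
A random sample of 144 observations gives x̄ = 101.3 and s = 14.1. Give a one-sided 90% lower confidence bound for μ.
μ ≥ 99.79

Lower bound (one-sided):
t* = 1.287 (one-sided for 90%)
Lower bound = x̄ - t* · s/√n = 101.3 - 1.287 · 14.1/√144 = 99.79

We are 90% confident that μ ≥ 99.79.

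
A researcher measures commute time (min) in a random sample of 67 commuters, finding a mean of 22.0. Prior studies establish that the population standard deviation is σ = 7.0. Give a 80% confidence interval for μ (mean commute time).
(20.90, 23.10)

z-interval (σ known):
z* = 1.282 for 80% confidence

Margin of error = z* · σ/√n = 1.282 · 7.0/√67 = 1.10

CI: (22.0 - 1.10, 22.0 + 1.10) = (20.90, 23.10)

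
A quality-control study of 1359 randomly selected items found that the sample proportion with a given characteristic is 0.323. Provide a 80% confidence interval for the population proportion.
(0.307, 0.339)

Proportion CI:
SE = √(p̂(1-p̂)/n) = √(0.323 · 0.677 / 1359) = 0.01268

z* = 1.282
Margin = z* · SE = 1.282 · 0.01268 = 0.0163

CI: 0.323 ± 0.0163 = (0.307, 0.339)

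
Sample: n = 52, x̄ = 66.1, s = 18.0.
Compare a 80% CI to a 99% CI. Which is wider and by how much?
99% CI is wider by 6.88

df = 51
80% CI: t* = 1.298, (62.86, 69.34), width = 2 · t* · s/√n = 6.48
99% CI: t* = 2.676, (59.42, 72.78), width = 2 · t* · s/√n = 13.36

The 99% CI is wider by 13.36 - 6.48 = 6.88.
Higher confidence requires a wider interval.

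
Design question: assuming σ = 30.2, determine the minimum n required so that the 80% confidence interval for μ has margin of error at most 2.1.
n ≥ 340

For margin E ≤ 2.1:
n ≥ (z* · σ / E)²
n ≥ (1.282 · 30.2 / 2.1)²
n ≥ 339.90

Minimum n = 340 (rounding up)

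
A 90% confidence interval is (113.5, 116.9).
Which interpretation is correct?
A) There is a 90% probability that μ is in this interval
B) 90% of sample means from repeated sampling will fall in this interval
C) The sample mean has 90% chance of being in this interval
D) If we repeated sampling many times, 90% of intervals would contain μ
D

A) Wrong — μ is fixed; the randomness lives in the interval, not in μ.
B) Wrong — coverage applies to intervals containing μ, not to future x̄ values.
C) Wrong — x̄ is observed and sits in the interval by construction.
D) Correct — this is the frequentist long-run coverage interpretation.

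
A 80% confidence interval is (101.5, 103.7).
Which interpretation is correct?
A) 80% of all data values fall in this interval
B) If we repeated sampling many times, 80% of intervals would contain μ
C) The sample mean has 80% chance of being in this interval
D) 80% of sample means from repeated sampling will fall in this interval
B

A) Wrong — a CI is about the parameter μ, not individual data values.
B) Correct — this is the frequentist long-run coverage interpretation.
C) Wrong — x̄ is observed and sits in the interval by construction.
D) Wrong — coverage applies to intervals containing μ, not to future x̄ values.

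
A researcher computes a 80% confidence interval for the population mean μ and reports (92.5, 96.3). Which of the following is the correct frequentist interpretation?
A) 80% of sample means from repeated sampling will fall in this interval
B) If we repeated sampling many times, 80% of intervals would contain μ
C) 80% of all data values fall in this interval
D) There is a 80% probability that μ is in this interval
B

A) Wrong — coverage applies to intervals containing μ, not to future x̄ values.
B) Correct — this is the frequentist long-run coverage interpretation.
C) Wrong — a CI is about the parameter μ, not individual data values.
D) Wrong — μ is fixed; the randomness lives in the interval, not in μ.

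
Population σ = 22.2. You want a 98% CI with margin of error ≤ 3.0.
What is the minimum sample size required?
n ≥ 297

For margin E ≤ 3.0:
n ≥ (z* · σ / E)²
n ≥ (2.326 · 22.2 / 3.0)²
n ≥ 296.27

Minimum n = 297 (rounding up)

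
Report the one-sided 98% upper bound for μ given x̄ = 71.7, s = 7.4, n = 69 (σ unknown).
μ ≤ 73.57

Upper bound (one-sided):
t* = 2.094 (one-sided for 98%)
Upper bound = x̄ + t* · s/√n = 71.7 + 2.094 · 7.4/√69 = 73.57

We are 98% confident that μ ≤ 73.57.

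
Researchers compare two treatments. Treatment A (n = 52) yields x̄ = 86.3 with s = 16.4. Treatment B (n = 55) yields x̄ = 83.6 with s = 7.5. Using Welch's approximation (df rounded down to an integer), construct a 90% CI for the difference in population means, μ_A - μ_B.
(-1.45, 6.85)

Difference: x̄₁ - x̄₂ = 2.70
SE = √(s₁²/n₁ + s₂²/n₂) = √(16.4²/52 + 7.5²/55) = 2.4890
df = 70.56 → 70 (Welch–Satterthwaite, rounded down)
t* = 1.667

CI: 2.70 ± 1.667 · 2.4890 = 2.70 ± 4.15 = (-1.45, 6.85)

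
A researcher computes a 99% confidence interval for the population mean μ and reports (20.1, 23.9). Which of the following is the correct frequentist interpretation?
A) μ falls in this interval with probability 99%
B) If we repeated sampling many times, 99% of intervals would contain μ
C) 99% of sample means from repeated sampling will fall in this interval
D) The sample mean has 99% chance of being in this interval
B

A) Wrong — μ is fixed; the randomness lives in the interval, not in μ.
B) Correct — this is the frequentist long-run coverage interpretation.
C) Wrong — coverage applies to intervals containing μ, not to future x̄ values.
D) Wrong — x̄ is observed and sits in the interval by construction.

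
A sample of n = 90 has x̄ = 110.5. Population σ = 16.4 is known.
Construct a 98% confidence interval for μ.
(106.48, 114.52)

z-interval (σ known):
z* = 2.326 for 98% confidence

Margin of error = z* · σ/√n = 2.326 · 16.4/√90 = 4.02

CI: (110.5 - 4.02, 110.5 + 4.02) = (106.48, 114.52)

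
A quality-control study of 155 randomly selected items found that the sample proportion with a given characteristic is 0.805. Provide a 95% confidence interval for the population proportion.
(0.743, 0.867)

Proportion CI:
SE = √(p̂(1-p̂)/n) = √(0.805 · 0.195 / 155) = 0.03182

z* = 1.960
Margin = z* · SE = 1.960 · 0.03182 = 0.0624

CI: 0.805 ± 0.0624 = (0.743, 0.867)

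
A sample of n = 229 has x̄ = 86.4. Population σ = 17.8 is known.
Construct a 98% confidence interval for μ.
(83.66, 89.14)

z-interval (σ known):
z* = 2.326 for 98% confidence

Margin of error = z* · σ/√n = 2.326 · 17.8/√229 = 2.74

CI: (86.4 - 2.74, 86.4 + 2.74) = (83.66, 89.14)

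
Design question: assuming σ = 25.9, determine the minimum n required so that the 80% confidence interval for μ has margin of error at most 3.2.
n ≥ 108

For margin E ≤ 3.2:
n ≥ (z* · σ / E)²
n ≥ (1.282 · 25.9 / 3.2)²
n ≥ 107.67

Minimum n = 108 (rounding up)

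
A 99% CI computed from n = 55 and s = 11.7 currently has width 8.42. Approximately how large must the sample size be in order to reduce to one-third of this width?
n ≈ 495

CI width ∝ 1/√n
To reduce width by factor 3, need √n to grow by 3 → need 3² = 9 times as many samples.

Current: n = 55, width = 8.42
New: n = 495, width ≈ 2.72

Width reduced by factor of 8.42/2.72 = 3.10.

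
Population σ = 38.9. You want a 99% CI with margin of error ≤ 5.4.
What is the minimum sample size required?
n ≥ 345

For margin E ≤ 5.4:
n ≥ (z* · σ / E)²
n ≥ (2.576 · 38.9 / 5.4)²
n ≥ 344.35

Minimum n = 345 (rounding up)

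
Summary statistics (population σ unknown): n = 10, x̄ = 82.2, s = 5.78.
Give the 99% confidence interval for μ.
(76.26, 88.14)

t-interval (σ unknown):
df = n - 1 = 9
t* = 3.250 for 99% confidence

Margin of error = t* · s/√n = 3.250 · 5.78/√10 = 5.94

CI: (76.26, 88.14)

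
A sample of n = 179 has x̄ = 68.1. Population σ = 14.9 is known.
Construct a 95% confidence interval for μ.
(65.92, 70.28)

z-interval (σ known):
z* = 1.960 for 95% confidence

Margin of error = z* · σ/√n = 1.960 · 14.9/√179 = 2.18

CI: (68.1 - 2.18, 68.1 + 2.18) = (65.92, 70.28)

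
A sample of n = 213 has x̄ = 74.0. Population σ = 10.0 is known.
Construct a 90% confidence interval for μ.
(72.87, 75.13)

z-interval (σ known):
z* = 1.645 for 90% confidence

Margin of error = z* · σ/√n = 1.645 · 10.0/√213 = 1.13

CI: (74.0 - 1.13, 74.0 + 1.13) = (72.87, 75.13)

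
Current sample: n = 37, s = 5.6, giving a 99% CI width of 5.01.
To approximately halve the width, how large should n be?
n ≈ 148

CI width ∝ 1/√n
To reduce width by factor 2, need √n to grow by 2 → need 2² = 4 times as many samples.

Current: n = 37, width = 5.01
New: n = 148, width ≈ 2.40

Width reduced by factor of 5.01/2.40 = 2.09.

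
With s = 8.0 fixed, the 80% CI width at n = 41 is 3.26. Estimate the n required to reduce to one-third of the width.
n ≈ 369

CI width ∝ 1/√n
To reduce width by factor 3, need √n to grow by 3 → need 3² = 9 times as many samples.

Current: n = 41, width = 3.26
New: n = 369, width ≈ 1.07

Width reduced by factor of 3.26/1.07 = 3.05.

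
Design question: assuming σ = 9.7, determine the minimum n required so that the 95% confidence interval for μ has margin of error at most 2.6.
n ≥ 54

For margin E ≤ 2.6:
n ≥ (z* · σ / E)²
n ≥ (1.960 · 9.7 / 2.6)²
n ≥ 53.47

Minimum n = 54 (rounding up)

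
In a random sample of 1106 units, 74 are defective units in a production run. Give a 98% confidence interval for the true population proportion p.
(0.049, 0.084)

Proportion CI:
p̂ = 74/1106 = 0.06691
SE = √(p̂(1-p̂)/n) = √(0.06691 · 0.93309 / 1106) = 0.00751

z* = 2.326
Margin = z* · SE = 2.326 · 0.00751 = 0.0175

CI: 0.06691 ± 0.0175 = (0.049, 0.084)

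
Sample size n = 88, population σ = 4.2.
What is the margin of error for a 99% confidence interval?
Margin of error = 1.15

Margin of error = z* · σ/√n
= 2.576 · 4.2/√88
= 2.576 · 4.2/9.3808
= 1.15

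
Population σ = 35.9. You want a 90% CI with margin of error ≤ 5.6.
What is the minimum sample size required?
n ≥ 112

For margin E ≤ 5.6:
n ≥ (z* · σ / E)²
n ≥ (1.645 · 35.9 / 5.6)²
n ≥ 111.21

Minimum n = 112 (rounding up)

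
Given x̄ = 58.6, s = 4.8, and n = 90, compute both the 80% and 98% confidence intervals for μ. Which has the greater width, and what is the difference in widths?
98% CI is wider by 1.09

df = 89
80% CI: t* = 1.291, (57.95, 59.25), width = 2 · t* · s/√n = 1.31
98% CI: t* = 2.369, (57.40, 59.80), width = 2 · t* · s/√n = 2.40

The 98% CI is wider by 2.40 - 1.31 = 1.09.
Higher confidence requires a wider interval.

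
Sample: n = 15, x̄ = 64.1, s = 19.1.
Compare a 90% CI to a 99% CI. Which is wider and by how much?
99% CI is wider by 11.99

df = 14
90% CI: t* = 1.761, (55.42, 72.78), width = 2 · t* · s/√n = 17.37
99% CI: t* = 2.977, (49.42, 78.78), width = 2 · t* · s/√n = 29.36

The 99% CI is wider by 29.36 - 17.37 = 11.99.
Higher confidence requires a wider interval.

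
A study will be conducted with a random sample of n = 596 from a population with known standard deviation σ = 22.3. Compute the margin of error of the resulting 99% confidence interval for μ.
Margin of error = 2.35

Margin of error = z* · σ/√n
= 2.576 · 22.3/√596
= 2.576 · 22.3/24.4131
= 2.35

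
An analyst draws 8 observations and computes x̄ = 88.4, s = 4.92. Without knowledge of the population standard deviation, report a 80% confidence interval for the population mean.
(85.94, 90.86)

t-interval (σ unknown):
df = n - 1 = 7
t* = 1.415 for 80% confidence

Margin of error = t* · s/√n = 1.415 · 4.92/√8 = 2.46

CI: (85.94, 90.86)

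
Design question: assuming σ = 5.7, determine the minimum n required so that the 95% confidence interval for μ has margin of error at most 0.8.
n ≥ 196

For margin E ≤ 0.8:
n ≥ (z* · σ / E)²
n ≥ (1.960 · 5.7 / 0.8)²
n ≥ 195.02

Minimum n = 196 (rounding up)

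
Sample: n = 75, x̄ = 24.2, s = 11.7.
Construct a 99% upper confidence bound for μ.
μ ≤ 27.41

Upper bound (one-sided):
t* = 2.378 (one-sided for 99%)
Upper bound = x̄ + t* · s/√n = 24.2 + 2.378 · 11.7/√75 = 27.41

We are 99% confident that μ ≤ 27.41.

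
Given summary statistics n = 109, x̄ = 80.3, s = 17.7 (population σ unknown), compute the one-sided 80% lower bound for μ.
μ ≥ 78.87

Lower bound (one-sided):
t* = 0.845 (one-sided for 80%)
Lower bound = x̄ - t* · s/√n = 80.3 - 0.845 · 17.7/√109 = 78.87

We are 80% confident that μ ≥ 78.87.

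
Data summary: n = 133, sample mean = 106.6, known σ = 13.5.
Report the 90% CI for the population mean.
(104.67, 108.53)

z-interval (σ known):
z* = 1.645 for 90% confidence

Margin of error = z* · σ/√n = 1.645 · 13.5/√133 = 1.93

CI: (106.6 - 1.93, 106.6 + 1.93) = (104.67, 108.53)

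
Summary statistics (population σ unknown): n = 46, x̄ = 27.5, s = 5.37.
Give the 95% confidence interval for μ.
(25.91, 29.09)

t-interval (σ unknown):
df = n - 1 = 45
t* = 2.014 for 95% confidence

Margin of error = t* · s/√n = 2.014 · 5.37/√46 = 1.59

CI: (25.91, 29.09)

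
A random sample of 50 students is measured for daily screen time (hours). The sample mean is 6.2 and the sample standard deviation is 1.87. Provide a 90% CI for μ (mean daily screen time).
(5.76, 6.64)

t-interval (σ unknown):
df = n - 1 = 49
t* = 1.677 for 90% confidence

Margin of error = t* · s/√n = 1.677 · 1.87/√50 = 0.44

CI: (5.76, 6.64)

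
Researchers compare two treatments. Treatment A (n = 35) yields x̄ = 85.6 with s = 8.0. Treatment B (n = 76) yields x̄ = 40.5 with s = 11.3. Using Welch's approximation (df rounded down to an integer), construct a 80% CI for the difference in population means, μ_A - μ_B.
(42.68, 47.52)

Difference: x̄₁ - x̄₂ = 45.10
SE = √(s₁²/n₁ + s₂²/n₂) = √(8.0²/35 + 11.3²/76) = 1.8732
df = 90.53 → 90 (Welch–Satterthwaite, rounded down)
t* = 1.291

CI: 45.10 ± 1.291 · 1.8732 = 45.10 ± 2.42 = (42.68, 47.52)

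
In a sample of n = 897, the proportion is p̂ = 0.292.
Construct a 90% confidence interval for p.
(0.267, 0.317)

Proportion CI:
SE = √(p̂(1-p̂)/n) = √(0.292 · 0.708 / 897) = 0.01518

z* = 1.645
Margin = z* · SE = 1.645 · 0.01518 = 0.0250

CI: 0.292 ± 0.0250 = (0.267, 0.317)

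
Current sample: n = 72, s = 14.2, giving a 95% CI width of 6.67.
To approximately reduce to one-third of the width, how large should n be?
n ≈ 648

CI width ∝ 1/√n
To reduce width by factor 3, need √n to grow by 3 → need 3² = 9 times as many samples.

Current: n = 72, width = 6.67
New: n = 648, width ≈ 2.19

Width reduced by factor of 6.67/2.19 = 3.05.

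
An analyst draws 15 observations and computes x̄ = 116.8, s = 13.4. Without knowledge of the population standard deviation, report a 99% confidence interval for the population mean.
(106.50, 127.10)

t-interval (σ unknown):
df = n - 1 = 14
t* = 2.977 for 99% confidence

Margin of error = t* · s/√n = 2.977 · 13.4/√15 = 10.30

CI: (106.50, 127.10)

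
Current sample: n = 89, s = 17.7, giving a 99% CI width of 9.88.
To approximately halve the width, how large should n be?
n ≈ 356

CI width ∝ 1/√n
To reduce width by factor 2, need √n to grow by 2 → need 2² = 4 times as many samples.

Current: n = 89, width = 9.88
New: n = 356, width ≈ 4.86

Width reduced by factor of 9.88/4.86 = 2.03.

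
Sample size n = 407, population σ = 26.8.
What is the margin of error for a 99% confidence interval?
Margin of error = 3.42

Margin of error = z* · σ/√n
= 2.576 · 26.8/√407
= 2.576 · 26.8/20.1742
= 3.42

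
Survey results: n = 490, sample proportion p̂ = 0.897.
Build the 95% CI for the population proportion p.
(0.870, 0.924)

Proportion CI:
SE = √(p̂(1-p̂)/n) = √(0.897 · 0.103 / 490) = 0.01373

z* = 1.960
Margin = z* · SE = 1.960 · 0.01373 = 0.0269

CI: 0.897 ± 0.0269 = (0.870, 0.924)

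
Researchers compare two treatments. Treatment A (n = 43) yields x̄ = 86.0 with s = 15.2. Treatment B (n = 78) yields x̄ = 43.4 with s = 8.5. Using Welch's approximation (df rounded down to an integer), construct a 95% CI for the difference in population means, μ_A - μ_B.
(37.57, 47.63)

Difference: x̄₁ - x̄₂ = 42.60
SE = √(s₁²/n₁ + s₂²/n₂) = √(15.2²/43 + 8.5²/78) = 2.5098
df = 56.81 → 56 (Welch–Satterthwaite, rounded down)
t* = 2.003

CI: 42.60 ± 2.003 · 2.5098 = 42.60 ± 5.03 = (37.57, 47.63)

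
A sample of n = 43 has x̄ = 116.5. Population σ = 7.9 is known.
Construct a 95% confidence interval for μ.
(114.14, 118.86)

z-interval (σ known):
z* = 1.960 for 95% confidence

Margin of error = z* · σ/√n = 1.960 · 7.9/√43 = 2.36

CI: (116.5 - 2.36, 116.5 + 2.36) = (114.14, 118.86)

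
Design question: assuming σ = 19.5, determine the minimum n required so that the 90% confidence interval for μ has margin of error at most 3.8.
n ≥ 72

For margin E ≤ 3.8:
n ≥ (z* · σ / E)²
n ≥ (1.645 · 19.5 / 3.8)²
n ≥ 71.26

Minimum n = 72 (rounding up)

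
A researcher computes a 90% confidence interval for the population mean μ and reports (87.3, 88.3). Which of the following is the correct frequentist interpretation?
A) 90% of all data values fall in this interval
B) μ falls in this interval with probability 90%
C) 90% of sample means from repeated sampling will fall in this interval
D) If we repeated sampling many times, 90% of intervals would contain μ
D

A) Wrong — a CI is about the parameter μ, not individual data values.
B) Wrong — μ is fixed; the randomness lives in the interval, not in μ.
C) Wrong — coverage applies to intervals containing μ, not to future x̄ values.
D) Correct — this is the frequentist long-run coverage interpretation.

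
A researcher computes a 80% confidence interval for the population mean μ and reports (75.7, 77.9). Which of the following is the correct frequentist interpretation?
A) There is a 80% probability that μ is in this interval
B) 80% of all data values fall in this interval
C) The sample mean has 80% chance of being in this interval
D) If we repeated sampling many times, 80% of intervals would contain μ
D

A) Wrong — μ is fixed; the randomness lives in the interval, not in μ.
B) Wrong — a CI is about the parameter μ, not individual data values.
C) Wrong — x̄ is observed and sits in the interval by construction.
D) Correct — this is the frequentist long-run coverage interpretation.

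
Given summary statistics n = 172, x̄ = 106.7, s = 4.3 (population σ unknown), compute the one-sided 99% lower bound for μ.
μ ≥ 105.93

Lower bound (one-sided):
t* = 2.348 (one-sided for 99%)
Lower bound = x̄ - t* · s/√n = 106.7 - 2.348 · 4.3/√172 = 105.93

We are 99% confident that μ ≥ 105.93.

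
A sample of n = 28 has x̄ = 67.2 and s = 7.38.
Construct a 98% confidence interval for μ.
(63.75, 70.65)

t-interval (σ unknown):
df = n - 1 = 27
t* = 2.473 for 98% confidence

Margin of error = t* · s/√n = 2.473 · 7.38/√28 = 3.45

CI: (63.75, 70.65)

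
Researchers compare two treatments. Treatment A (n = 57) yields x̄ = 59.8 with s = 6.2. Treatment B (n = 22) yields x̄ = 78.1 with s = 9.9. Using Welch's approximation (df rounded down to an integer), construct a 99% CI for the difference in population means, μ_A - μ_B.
(-24.58, -12.02)

Difference: x̄₁ - x̄₂ = -18.30
SE = √(s₁²/n₁ + s₂²/n₂) = √(6.2²/57 + 9.9²/22) = 2.2648
df = 27.60 → 27 (Welch–Satterthwaite, rounded down)
t* = 2.771

CI: -18.30 ± 2.771 · 2.2648 = -18.30 ± 6.28 = (-24.58, -12.02)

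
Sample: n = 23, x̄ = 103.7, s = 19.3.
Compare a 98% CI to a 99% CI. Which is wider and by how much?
99% CI is wider by 2.50

df = 22
98% CI: t* = 2.508, (93.61, 113.79), width = 2 · t* · s/√n = 20.19
99% CI: t* = 2.819, (92.36, 115.04), width = 2 · t* · s/√n = 22.69

The 99% CI is wider by 22.69 - 20.19 = 2.50.
Higher confidence requires a wider interval.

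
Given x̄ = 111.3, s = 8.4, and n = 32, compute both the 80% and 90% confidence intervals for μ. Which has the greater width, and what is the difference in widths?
90% CI is wider by 1.15

df = 31
80% CI: t* = 1.309, (109.36, 113.24), width = 2 · t* · s/√n = 3.89
90% CI: t* = 1.696, (108.78, 113.82), width = 2 · t* · s/√n = 5.04

The 90% CI is wider by 5.04 - 3.89 = 1.15.
Higher confidence requires a wider interval.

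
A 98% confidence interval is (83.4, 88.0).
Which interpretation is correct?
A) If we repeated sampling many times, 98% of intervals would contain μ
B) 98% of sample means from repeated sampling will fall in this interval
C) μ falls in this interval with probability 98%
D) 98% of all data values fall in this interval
A

A) Correct — this is the frequentist long-run coverage interpretation.
B) Wrong — coverage applies to intervals containing μ, not to future x̄ values.
C) Wrong — μ is fixed; the randomness lives in the interval, not in μ.
D) Wrong — a CI is about the parameter μ, not individual data values.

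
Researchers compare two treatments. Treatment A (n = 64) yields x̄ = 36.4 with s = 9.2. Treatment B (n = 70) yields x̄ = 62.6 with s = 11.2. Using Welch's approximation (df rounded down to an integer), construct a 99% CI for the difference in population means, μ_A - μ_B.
(-30.81, -21.59)

Difference: x̄₁ - x̄₂ = -26.20
SE = √(s₁²/n₁ + s₂²/n₂) = √(9.2²/64 + 11.2²/70) = 1.7648
df = 130.55 → 130 (Welch–Satterthwaite, rounded down)
t* = 2.614

CI: -26.20 ± 2.614 · 1.7648 = -26.20 ± 4.61 = (-30.81, -21.59)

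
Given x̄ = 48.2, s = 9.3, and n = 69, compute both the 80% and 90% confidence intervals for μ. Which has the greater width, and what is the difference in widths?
90% CI is wider by 0.83

df = 68
80% CI: t* = 1.294, (46.75, 49.65), width = 2 · t* · s/√n = 2.90
90% CI: t* = 1.668, (46.33, 50.07), width = 2 · t* · s/√n = 3.73

The 90% CI is wider by 3.73 - 2.90 = 0.83.
Higher confidence requires a wider interval.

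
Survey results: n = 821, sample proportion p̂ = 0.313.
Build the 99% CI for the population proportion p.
(0.271, 0.355)

Proportion CI:
SE = √(p̂(1-p̂)/n) = √(0.313 · 0.687 / 821) = 0.01618

z* = 2.576
Margin = z* · SE = 2.576 · 0.01618 = 0.0417

CI: 0.313 ± 0.0417 = (0.271, 0.355)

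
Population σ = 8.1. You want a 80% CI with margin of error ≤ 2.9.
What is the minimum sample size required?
n ≥ 13

For margin E ≤ 2.9:
n ≥ (z* · σ / E)²
n ≥ (1.282 · 8.1 / 2.9)²
n ≥ 12.82

Minimum n = 13 (rounding up)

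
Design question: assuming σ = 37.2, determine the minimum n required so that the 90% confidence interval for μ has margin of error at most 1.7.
n ≥ 1296

For margin E ≤ 1.7:
n ≥ (z* · σ / E)²
n ≥ (1.645 · 37.2 / 1.7)²
n ≥ 1295.75

Minimum n = 1296 (rounding up)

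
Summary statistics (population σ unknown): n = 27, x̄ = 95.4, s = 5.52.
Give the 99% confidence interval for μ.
(92.45, 98.35)

t-interval (σ unknown):
df = n - 1 = 26
t* = 2.779 for 99% confidence

Margin of error = t* · s/√n = 2.779 · 5.52/√27 = 2.95

CI: (92.45, 98.35)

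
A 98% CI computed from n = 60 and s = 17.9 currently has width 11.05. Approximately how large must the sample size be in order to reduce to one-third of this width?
n ≈ 540

CI width ∝ 1/√n
To reduce width by factor 3, need √n to grow by 3 → need 3² = 9 times as many samples.

Current: n = 60, width = 11.05
New: n = 540, width ≈ 3.59

Width reduced by factor of 11.05/3.59 = 3.08.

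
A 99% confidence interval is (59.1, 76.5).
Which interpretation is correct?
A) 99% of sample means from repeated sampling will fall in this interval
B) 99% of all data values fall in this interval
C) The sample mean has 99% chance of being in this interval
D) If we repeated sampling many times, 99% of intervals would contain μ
D

A) Wrong — coverage applies to intervals containing μ, not to future x̄ values.
B) Wrong — a CI is about the parameter μ, not individual data values.
C) Wrong — x̄ is observed and sits in the interval by construction.
D) Correct — this is the frequentist long-run coverage interpretation.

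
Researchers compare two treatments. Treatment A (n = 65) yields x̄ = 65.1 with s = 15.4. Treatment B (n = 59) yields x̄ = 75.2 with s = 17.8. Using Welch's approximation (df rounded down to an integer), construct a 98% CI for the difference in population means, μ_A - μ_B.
(-17.18, -3.02)

Difference: x̄₁ - x̄₂ = -10.10
SE = √(s₁²/n₁ + s₂²/n₂) = √(15.4²/65 + 17.8²/59) = 3.0031
df = 115.34 → 115 (Welch–Satterthwaite, rounded down)
t* = 2.359

CI: -10.10 ± 2.359 · 3.0031 = -10.10 ± 7.08 = (-17.18, -3.02)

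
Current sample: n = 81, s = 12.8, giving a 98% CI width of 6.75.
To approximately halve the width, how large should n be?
n ≈ 324

CI width ∝ 1/√n
To reduce width by factor 2, need √n to grow by 2 → need 2² = 4 times as many samples.

Current: n = 81, width = 6.75
New: n = 324, width ≈ 3.33

Width reduced by factor of 6.75/3.33 = 2.03.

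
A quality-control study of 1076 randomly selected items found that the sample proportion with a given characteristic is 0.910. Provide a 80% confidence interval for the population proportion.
(0.899, 0.921)

Proportion CI:
SE = √(p̂(1-p̂)/n) = √(0.910 · 0.090 / 1076) = 0.00872

z* = 1.282
Margin = z* · SE = 1.282 · 0.00872 = 0.0112

CI: 0.910 ± 0.0112 = (0.899, 0.921)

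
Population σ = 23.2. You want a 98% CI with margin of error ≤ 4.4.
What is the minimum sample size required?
n ≥ 151

For margin E ≤ 4.4:
n ≥ (z* · σ / E)²
n ≥ (2.326 · 23.2 / 4.4)²
n ≥ 150.41

Minimum n = 151 (rounding up)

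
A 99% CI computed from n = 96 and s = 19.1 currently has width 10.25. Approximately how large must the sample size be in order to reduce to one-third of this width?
n ≈ 864

CI width ∝ 1/√n
To reduce width by factor 3, need √n to grow by 3 → need 3² = 9 times as many samples.

Current: n = 96, width = 10.25
New: n = 864, width ≈ 3.36

Width reduced by factor of 10.25/3.36 = 3.05.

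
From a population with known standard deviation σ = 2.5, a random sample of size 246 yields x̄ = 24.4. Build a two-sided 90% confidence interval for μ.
(24.14, 24.66)

z-interval (σ known):
z* = 1.645 for 90% confidence

Margin of error = z* · σ/√n = 1.645 · 2.5/√246 = 0.26

CI: (24.4 - 0.26, 24.4 + 0.26) = (24.14, 24.66)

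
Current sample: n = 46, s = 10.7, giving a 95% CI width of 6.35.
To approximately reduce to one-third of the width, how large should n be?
n ≈ 414

CI width ∝ 1/√n
To reduce width by factor 3, need √n to grow by 3 → need 3² = 9 times as many samples.

Current: n = 46, width = 6.35
New: n = 414, width ≈ 2.07

Width reduced by factor of 6.35/2.07 = 3.07.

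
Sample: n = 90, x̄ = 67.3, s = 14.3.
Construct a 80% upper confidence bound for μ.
μ ≤ 68.58

Upper bound (one-sided):
t* = 0.846 (one-sided for 80%)
Upper bound = x̄ + t* · s/√n = 67.3 + 0.846 · 14.3/√90 = 68.58

We are 80% confident that μ ≤ 68.58.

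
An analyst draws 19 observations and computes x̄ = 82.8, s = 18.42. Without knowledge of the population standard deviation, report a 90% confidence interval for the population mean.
(75.47, 90.13)

t-interval (σ unknown):
df = n - 1 = 18
t* = 1.734 for 90% confidence

Margin of error = t* · s/√n = 1.734 · 18.42/√19 = 7.33

CI: (75.47, 90.13)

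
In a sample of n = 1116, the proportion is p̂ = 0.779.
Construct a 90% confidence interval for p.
(0.759, 0.799)

Proportion CI:
SE = √(p̂(1-p̂)/n) = √(0.779 · 0.221 / 1116) = 0.01242

z* = 1.645
Margin = z* · SE = 1.645 · 0.01242 = 0.0204

CI: 0.779 ± 0.0204 = (0.759, 0.799)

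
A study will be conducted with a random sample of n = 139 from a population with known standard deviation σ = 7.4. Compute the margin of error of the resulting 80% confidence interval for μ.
Margin of error = 0.80

Margin of error = z* · σ/√n
= 1.282 · 7.4/√139
= 1.282 · 7.4/11.7898
= 0.80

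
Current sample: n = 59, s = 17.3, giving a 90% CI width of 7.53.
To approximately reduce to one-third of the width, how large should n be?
n ≈ 531

CI width ∝ 1/√n
To reduce width by factor 3, need √n to grow by 3 → need 3² = 9 times as many samples.

Current: n = 59, width = 7.53
New: n = 531, width ≈ 2.47

Width reduced by factor of 7.53/2.47 = 3.05.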